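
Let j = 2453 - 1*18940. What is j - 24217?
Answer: -40704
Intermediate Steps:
j = -16487 (j = 2453 - 18940 = -16487)
j - 24217 = -16487 - 24217 = -40704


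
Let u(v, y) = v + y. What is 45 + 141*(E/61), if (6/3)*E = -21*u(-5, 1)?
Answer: 8667/61 ≈ 142.08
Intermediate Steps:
E = 42 (E = (-21*(-5 + 1))/2 = (-21*(-4))/2 = (1/2)*84 = 42)
45 + 141*(E/61) = 45 + 141*(42/61) = 45 + 5922/61 = 8667/61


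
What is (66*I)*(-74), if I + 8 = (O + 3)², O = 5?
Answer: -273504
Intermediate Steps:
I = 56 (I = -8 + (5 + 3)² = -8 + 8² = -8 + 64 = 56)
(66*I)*(-74) = (66*56)*(-74) = 3696*(-74) = -273504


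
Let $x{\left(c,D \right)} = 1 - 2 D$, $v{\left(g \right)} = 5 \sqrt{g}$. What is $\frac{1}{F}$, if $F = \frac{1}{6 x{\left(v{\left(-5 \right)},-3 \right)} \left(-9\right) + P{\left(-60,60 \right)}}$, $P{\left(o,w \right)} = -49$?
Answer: $-427$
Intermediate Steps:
$F = - \frac{1}{427}$ ($F = \frac{1}{6 \left(1 - -6\right) \left(-9\right) - 49} = \frac{1}{6 \left(1 + 6\right) \left(-9\right) - 49} = \frac{1}{6 \cdot 7 \left(-9\right) - 49} = \frac{1}{42 \left(-9\right) - 49} = \frac{1}{-378 - 49} = \frac{1}{-427} = - \frac{1}{427} \approx -0.0023419$)
$\frac{1}{F} = \frac{1}{- \frac{1}{427}} = -427$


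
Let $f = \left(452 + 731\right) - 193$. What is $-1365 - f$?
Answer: $-2355$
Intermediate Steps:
$f = 990$ ($f = 1183 - 193 = 990$)
$-1365 - f = -1365 - 990 = -2355$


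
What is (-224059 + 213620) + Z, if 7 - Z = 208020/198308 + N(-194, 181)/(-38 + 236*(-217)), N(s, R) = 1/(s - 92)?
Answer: -689221325947007/66061352500 ≈ -10433.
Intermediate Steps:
N(s, R) = 1/(-92 + s)
Z = 393132800493/66061352500 (Z = 7 - (208020/198308 + 1/((-92 - 194)*(-38 + 236*(-217)))) = 7 - (208020*(1/198308) + 1/((-286)*(-38 - 51212))) = 7 - (52005/49577 - 1/286/(-51250)) = 7 - (52005/49577 - 1/286*(-1/51250)) = 7 - (52005/49577 + 1/14657500) = 7 - 1*69296667007/66061352500 = 7 - 69296667007/66061352500 = 393132800493/66061352500 ≈ 5.9510)
(-224059 + 213620) + Z = (-224059 + 213620) + 393132800493/66061352500 = -10439 + 393132800493/66061352500 = -689221325947007/66061352500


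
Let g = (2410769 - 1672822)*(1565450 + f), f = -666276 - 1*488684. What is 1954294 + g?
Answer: 302921818324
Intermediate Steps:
f = -1154960 (f = -666276 - 488684 = -1154960)
g = 302919864030 (g = (2410769 - 1672822)*(1565450 - 1154960) = 737947*410490 = 302919864030)
1954294 + g = 1954294 + 302919864030 = 302921818324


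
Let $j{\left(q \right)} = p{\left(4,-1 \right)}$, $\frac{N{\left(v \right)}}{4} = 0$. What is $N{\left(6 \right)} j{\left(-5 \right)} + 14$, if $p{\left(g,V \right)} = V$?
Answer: $14$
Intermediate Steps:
$N{\left(v \right)} = 0$ ($N{\left(v \right)} = 4 \cdot 0 = 0$)
$j{\left(q \right)} = -1$
$N{\left(6 \right)} j{\left(-5 \right)} + 14 = 0 \left(-1\right) + 14 = 0 + 14 = 14$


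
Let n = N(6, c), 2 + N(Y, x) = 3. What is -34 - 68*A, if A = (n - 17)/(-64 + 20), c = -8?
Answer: -646/11 ≈ -58.727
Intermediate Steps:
N(Y, x) = 1 (N(Y, x) = -2 + 3 = 1)
n = 1
A = 4/11 (A = (1 - 17)/(-64 + 20) = -16/(-44) = -16*(-1/44) = 4/11 ≈ 0.36364)
-34 - 68*A = -34 - 68*4/11 = -34 - 272/11 = -646/11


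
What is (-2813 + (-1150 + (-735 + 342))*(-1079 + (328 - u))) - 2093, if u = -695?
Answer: 81502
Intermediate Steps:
(-2813 + (-1150 + (-735 + 342))*(-1079 + (328 - u))) - 2093 = (-2813 + (-1150 + (-735 + 342))*(-1079 + (328 - 1*(-695)))) - 2093 = (-2813 + (-1150 - 393)*(-1079 + (328 + 695))) - 2093 = (-2813 - 1543*(-1079 + 1023)) - 2093 = (-2813 - 1543*(-56)) - 2093 = (-2813 + 86408) - 2093 = 83595 - 2093 = 81502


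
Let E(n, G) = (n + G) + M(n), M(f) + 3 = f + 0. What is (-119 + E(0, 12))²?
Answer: 12100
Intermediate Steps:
M(f) = -3 + f (M(f) = -3 + (f + 0) = -3 + f)
E(n, G) = -3 + G + 2*n (E(n, G) = (n + G) + (-3 + n) = (G + n) + (-3 + n) = -3 + G + 2*n)
(-119 + E(0, 12))² = (-119 + (-3 + 12 + 2*0))² = (-119 + (-3 + 12 + 0))² = (-119 + 9)² = (-110)² = 12100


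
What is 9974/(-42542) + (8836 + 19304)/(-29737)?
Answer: -746864359/632535727 ≈ -1.1807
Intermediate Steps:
9974/(-42542) + (8836 + 19304)/(-29737) = 9974*(-1/42542) + 28140*(-1/29737) = -4987/21271 - 28140/29737 = -746864359/632535727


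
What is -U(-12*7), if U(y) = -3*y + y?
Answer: -168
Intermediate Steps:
U(y) = -2*y
-U(-12*7) = -(-2)*(-12*7) = -(-2)*(-84) = -1*168 = -168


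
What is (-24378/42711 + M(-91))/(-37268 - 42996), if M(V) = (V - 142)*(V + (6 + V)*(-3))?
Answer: 272016185/571359284 ≈ 0.47609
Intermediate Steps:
M(V) = (-142 + V)*(-18 - 2*V) (M(V) = (-142 + V)*(V + (-18 - 3*V)) = (-142 + V)*(-18 - 2*V))
(-24378/42711 + M(-91))/(-37268 - 42996) = (-24378/42711 + (2556 - 2*(-91)² + 266*(-91)))/(-37268 - 42996) = (-24378*1/42711 + (2556 - 2*8281 - 24206))/(-80264) = (-8126/14237 + (2556 - 16562 - 24206))*(-1/80264) = (-8126/14237 - 38212)*(-1/80264) = -544032370/14237*(-1/80264) = 272016185/571359284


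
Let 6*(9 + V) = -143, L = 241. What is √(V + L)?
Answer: √7494/6 ≈ 14.428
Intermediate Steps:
V = -197/6 (V = -9 + (⅙)*(-143) = -9 - 143/6 = -197/6 ≈ -32.833)
√(V + L) = √(-197/6 + 241) = √(1249/6) = √7494/6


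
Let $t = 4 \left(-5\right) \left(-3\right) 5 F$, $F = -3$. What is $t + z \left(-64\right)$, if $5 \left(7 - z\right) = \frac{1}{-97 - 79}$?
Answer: $- \frac{74144}{55} \approx -1348.1$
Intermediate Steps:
$z = \frac{6161}{880}$ ($z = 7 - \frac{1}{5 \left(-97 - 79\right)} = 7 - \frac{1}{5 \left(-176\right)} = 7 - - \frac{1}{880} = 7 + \frac{1}{880} = \frac{6161}{880} \approx 7.0011$)
$t = -900$ ($t = 4 \left(-5\right) \left(-3\right) 5 \left(-3\right) = \left(-20\right) \left(-3\right) 5 \left(-3\right) = 60 \cdot 5 \left(-3\right) = 300 \left(-3\right) = -900$)
$t + z \left(-64\right) = -900 + \frac{6161}{880} \left(-64\right) = -900 - \frac{24644}{55} = - \frac{74144}{55}$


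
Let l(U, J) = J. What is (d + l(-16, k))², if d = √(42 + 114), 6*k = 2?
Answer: 1405/9 + 4*√39/3 ≈ 164.44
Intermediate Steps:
k = ⅓ (k = (⅙)*2 = ⅓ ≈ 0.33333)
d = 2*√39 (d = √156 = 2*√39 ≈ 12.490)
(d + l(-16, k))² = (2*√39 + ⅓)² = (⅓ + 2*√39)²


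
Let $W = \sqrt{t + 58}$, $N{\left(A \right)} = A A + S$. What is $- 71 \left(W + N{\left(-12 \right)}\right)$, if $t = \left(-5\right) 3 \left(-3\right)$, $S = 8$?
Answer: $-10792 - 71 \sqrt{103} \approx -11513.0$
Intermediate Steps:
$t = 45$ ($t = \left(-15\right) \left(-3\right) = 45$)
$N{\left(A \right)} = 8 + A^{2}$ ($N{\left(A \right)} = A A + 8 = A^{2} + 8 = 8 + A^{2}$)
$W = \sqrt{103}$ ($W = \sqrt{45 + 58} = \sqrt{103} \approx 10.149$)
$- 71 \left(W + N{\left(-12 \right)}\right) = - 71 \left(\sqrt{103} + \left(8 + \left(-12\right)^{2}\right)\right) = - 71 \left(\sqrt{103} + \left(8 + 144\right)\right) = - 71 \left(\sqrt{103} + 152\right) = - 71 \left(152 + \sqrt{103}\right) = -10792 - 71 \sqrt{103}$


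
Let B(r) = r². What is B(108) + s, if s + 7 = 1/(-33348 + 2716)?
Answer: 357077223/30632 ≈ 11657.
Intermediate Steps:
s = -214425/30632 (s = -7 + 1/(-33348 + 2716) = -7 + 1/(-30632) = -7 - 1/30632 = -214425/30632 ≈ -7.0000)
B(108) + s = 108² - 214425/30632 = 11664 - 214425/30632 = 357077223/30632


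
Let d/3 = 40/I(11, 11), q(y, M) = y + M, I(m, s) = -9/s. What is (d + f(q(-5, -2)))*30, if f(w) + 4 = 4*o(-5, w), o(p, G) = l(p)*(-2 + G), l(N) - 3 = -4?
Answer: -3440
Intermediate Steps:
q(y, M) = M + y
l(N) = -1 (l(N) = 3 - 4 = -1)
o(p, G) = 2 - G (o(p, G) = -(-2 + G) = 2 - G)
d = -440/3 (d = 3*(40/((-9/11))) = 3*(40/((-9*1/11))) = 3*(40/(-9/11)) = 3*(40*(-11/9)) = 3*(-440/9) = -440/3 ≈ -146.67)
f(w) = 4 - 4*w (f(w) = -4 + 4*(2 - w) = -4 + (8 - 4*w) = 4 - 4*w)
(d + f(q(-5, -2)))*30 = (-440/3 + (4 - 4*(-2 - 5)))*30 = (-440/3 + (4 - 4*(-7)))*30 = (-440/3 + (4 + 28))*30 = (-440/3 + 32)*30 = -344/3*30 = -3440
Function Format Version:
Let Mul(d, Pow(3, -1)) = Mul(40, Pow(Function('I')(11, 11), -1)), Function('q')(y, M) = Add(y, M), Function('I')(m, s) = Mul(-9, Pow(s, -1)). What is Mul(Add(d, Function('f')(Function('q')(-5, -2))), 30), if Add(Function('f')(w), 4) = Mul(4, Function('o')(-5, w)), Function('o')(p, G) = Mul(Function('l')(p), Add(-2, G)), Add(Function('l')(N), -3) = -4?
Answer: -3440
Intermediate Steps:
Function('q')(y, M) = Add(M, y)
Function('l')(N) = -1 (Function('l')(N) = Add(3, -4) = -1)
Function('o')(p, G) = Add(2, Mul(-1, G)) (Function('o')(p, G) = Mul(-1, Add(-2, G)) = Add(2, Mul(-1, G)))
d = Rational(-440, 3) (d = Mul(3, Mul(40, Pow(Mul(-9, Pow(11, -1)), -1))) = Mul(3, Mul(40, Pow(Mul(-9, Rational(1, 11)), -1))) = Mul(3, Mul(40, Pow(Rational(-9, 11), -1))) = Mul(3, Mul(40, Rational(-11, 9))) = Mul(3, Rational(-440, 9)) = Rational(-440, 3) ≈ -146.67)
Function('f')(w) = Add(4, Mul(-4, w)) (Function('f')(w) = Add(-4, Mul(4, Add(2, Mul(-1, w)))) = Add(-4, Add(8, Mul(-4, w))) = Add(4, Mul(-4, w)))
Mul(Add(d, Function('f')(Function('q')(-5, -2))), 30) = Mul(Add(Rational(-440, 3), Add(4, Mul(-4, Add(-2, -5)))), 30) = Mul(Add(Rational(-440, 3), Add(4, Mul(-4, -7))), 30) = Mul(Add(Rational(-440, 3), Add(4, 28)), 30) = Mul(Add(Rational(-440, 3), 32), 30) = Mul(Rational(-344, 3), 30) = -3440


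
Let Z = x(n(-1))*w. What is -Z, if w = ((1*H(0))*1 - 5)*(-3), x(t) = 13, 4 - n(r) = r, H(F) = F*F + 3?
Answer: -78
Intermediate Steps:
H(F) = 3 + F² (H(F) = F² + 3 = 3 + F²)
n(r) = 4 - r
w = 6 (w = ((1*(3 + 0²))*1 - 5)*(-3) = ((1*(3 + 0))*1 - 5)*(-3) = ((1*3)*1 - 5)*(-3) = (3*1 - 5)*(-3) = (3 - 5)*(-3) = -2*(-3) = 6)
Z = 78 (Z = 13*6 = 78)
-Z = -1*78 = -78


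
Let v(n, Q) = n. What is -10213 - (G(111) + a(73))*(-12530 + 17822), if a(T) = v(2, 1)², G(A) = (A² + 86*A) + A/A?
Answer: -115756837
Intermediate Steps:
G(A) = 1 + A² + 86*A (G(A) = (A² + 86*A) + 1 = 1 + A² + 86*A)
a(T) = 4 (a(T) = 2² = 4)
-10213 - (G(111) + a(73))*(-12530 + 17822) = -10213 - ((1 + 111² + 86*111) + 4)*(-12530 + 17822) = -10213 - ((1 + 12321 + 9546) + 4)*5292 = -10213 - (21868 + 4)*5292 = -10213 - 21872*5292 = -10213 - 1*115746624 = -10213 - 115746624 = -115756837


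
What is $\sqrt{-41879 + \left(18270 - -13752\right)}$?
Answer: $i \sqrt{9857} \approx 99.282 i$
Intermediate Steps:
$\sqrt{-41879 + \left(18270 - -13752\right)} = \sqrt{-41879 + \left(18270 + 13752\right)} = \sqrt{-41879 + 32022} = \sqrt{-9857} = i \sqrt{9857}$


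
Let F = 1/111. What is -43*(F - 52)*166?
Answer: 41193398/111 ≈ 3.7111e+5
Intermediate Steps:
F = 1/111 ≈ 0.0090090
-43*(F - 52)*166 = -43*(1/111 - 52)*166 = -(-248153)*166/111 = -43*(-957986/111) = 41193398/111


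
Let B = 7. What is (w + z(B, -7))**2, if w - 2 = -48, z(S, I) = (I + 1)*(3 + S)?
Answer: 11236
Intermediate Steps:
z(S, I) = (1 + I)*(3 + S)
w = -46 (w = 2 - 48 = -46)
(w + z(B, -7))**2 = (-46 + (3 + 7 + 3*(-7) - 7*7))**2 = (-46 + (3 + 7 - 21 - 49))**2 = (-46 - 60)**2 = (-106)**2 = 11236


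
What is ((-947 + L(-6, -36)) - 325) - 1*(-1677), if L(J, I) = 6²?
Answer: 441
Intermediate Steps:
L(J, I) = 36
((-947 + L(-6, -36)) - 325) - 1*(-1677) = ((-947 + 36) - 325) - 1*(-1677) = (-911 - 325) + 1677 = -1236 + 1677 = 441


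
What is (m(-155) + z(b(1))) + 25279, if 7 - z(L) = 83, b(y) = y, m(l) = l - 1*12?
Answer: 25036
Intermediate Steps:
m(l) = -12 + l (m(l) = l - 12 = -12 + l)
z(L) = -76 (z(L) = 7 - 1*83 = 7 - 83 = -76)
(m(-155) + z(b(1))) + 25279 = ((-12 - 155) - 76) + 25279 = (-167 - 76) + 25279 = -243 + 25279 = 25036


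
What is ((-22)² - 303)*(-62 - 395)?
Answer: -82717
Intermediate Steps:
((-22)² - 303)*(-62 - 395) = (484 - 303)*(-457) = 181*(-457) = -82717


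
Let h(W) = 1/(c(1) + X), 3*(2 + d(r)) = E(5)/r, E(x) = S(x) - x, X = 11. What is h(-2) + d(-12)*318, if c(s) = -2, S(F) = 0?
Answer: -10651/18 ≈ -591.72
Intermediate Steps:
E(x) = -x (E(x) = 0 - x = -x)
d(r) = -2 - 5/(3*r) (d(r) = -2 + ((-1*5)/r)/3 = -2 + (-5/r)/3 = -2 - 5/(3*r))
h(W) = ⅑ (h(W) = 1/(-2 + 11) = 1/9 = ⅑)
h(-2) + d(-12)*318 = ⅑ + (-2 - 5/3/(-12))*318 = ⅑ + (-2 - 5/3*(-1/12))*318 = ⅑ + (-2 + 5/36)*318 = ⅑ - 67/36*318 = ⅑ - 3551/6 = -10651/18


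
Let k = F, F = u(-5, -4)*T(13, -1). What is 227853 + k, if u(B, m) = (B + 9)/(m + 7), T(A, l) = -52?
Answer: 683351/3 ≈ 2.2778e+5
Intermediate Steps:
u(B, m) = (9 + B)/(7 + m)
F = -208/3 (F = ((9 - 5)/(7 - 4))*(-52) = (4/3)*(-52) = -208/3 ≈ -69.333)
k = -208/3 ≈ -69.333
227853 + k = 227853 - 208/3 = 683351/3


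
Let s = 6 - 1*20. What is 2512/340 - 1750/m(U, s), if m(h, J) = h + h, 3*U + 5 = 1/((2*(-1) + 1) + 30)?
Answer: 2187019/4080 ≈ 536.03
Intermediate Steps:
s = -14 (s = 6 - 20 = -14)
U = -48/29 (U = -5/3 + 1/(3*((2*(-1) + 1) + 30)) = -5/3 + 1/(3*((-2 + 1) + 30)) = -5/3 + 1/(3*(-1 + 30)) = -5/3 + (1/3)/29 = -5/3 + (1/3)*(1/29) = -5/3 + 1/87 = -48/29 ≈ -1.6552)
m(h, J) = 2*h
2512/340 - 1750/m(U, s) = 2512/340 - 1750/(2*(-48/29)) = 2512*(1/340) - 1750/(-96/29) = 628/85 - 1750*(-29/96) = 628/85 + 25375/48 = 2187019/4080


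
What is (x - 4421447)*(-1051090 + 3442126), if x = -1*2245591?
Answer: -15941127871368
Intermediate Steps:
x = -2245591
(x - 4421447)*(-1051090 + 3442126) = (-2245591 - 4421447)*(-1051090 + 3442126) = -6667038*2391036 = -15941127871368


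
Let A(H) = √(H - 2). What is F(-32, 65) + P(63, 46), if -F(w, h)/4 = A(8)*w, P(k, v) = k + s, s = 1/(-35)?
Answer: 2204/35 + 128*√6 ≈ 376.51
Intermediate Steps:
s = -1/35 ≈ -0.028571
A(H) = √(-2 + H)
P(k, v) = -1/35 + k (P(k, v) = k - 1/35 = -1/35 + k)
F(w, h) = -4*w*√6 (F(w, h) = -4*√(-2 + 8)*w = -4*√6*w = -4*w*√6)
F(-32, 65) + P(63, 46) = -4*(-32)*√6 + (-1/35 + 63) = 128*√6 + 2204/35 = 2204/35 + 128*√6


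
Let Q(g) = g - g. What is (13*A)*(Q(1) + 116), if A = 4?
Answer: 6032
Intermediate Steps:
Q(g) = 0
(13*A)*(Q(1) + 116) = (13*4)*(0 + 116) = 52*116 = 6032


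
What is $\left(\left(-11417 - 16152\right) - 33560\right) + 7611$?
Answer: $-53518$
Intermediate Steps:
$\left(\left(-11417 - 16152\right) - 33560\right) + 7611 = \left(-27569 - 33560\right) + 7611 = -61129 + 7611 = -53518$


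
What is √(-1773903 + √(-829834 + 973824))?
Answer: √(-1773903 + 11*√1190) ≈ 1331.7*I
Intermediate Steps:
√(-1773903 + √(-829834 + 973824)) = √(-1773903 + √143990) = √(-1773903 + 11*√1190)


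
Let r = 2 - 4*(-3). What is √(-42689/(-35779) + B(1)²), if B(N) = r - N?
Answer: 2*√54467623965/35779 ≈ 13.046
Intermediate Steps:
r = 14 (r = 2 + 12 = 14)
B(N) = 14 - N
√(-42689/(-35779) + B(1)²) = √(-42689/(-35779) + (14 - 1*1)²) = √(-42689*(-1/35779) + (14 - 1)²) = √(42689/35779 + 13²) = √(42689/35779 + 169) = √(6089340/35779) = 2*√54467623965/35779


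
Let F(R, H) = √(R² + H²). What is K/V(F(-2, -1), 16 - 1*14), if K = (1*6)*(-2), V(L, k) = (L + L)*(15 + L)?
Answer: 3/110 - 9*√5/110 ≈ -0.15568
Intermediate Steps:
F(R, H) = √(H² + R²)
V(L, k) = 2*L*(15 + L) (V(L, k) = (2*L)*(15 + L) = 2*L*(15 + L))
K = -12 (K = 6*(-2) = -12)
K/V(F(-2, -1), 16 - 1*14) = -12*1/(2*(15 + √((-1)² + (-2)²))*√((-1)² + (-2)²)) = -12*1/(2*√(1 + 4)*(15 + √(1 + 4))) = -12*√5/(10*(15 + √5)) = -6*√5/(5*(15 + √5))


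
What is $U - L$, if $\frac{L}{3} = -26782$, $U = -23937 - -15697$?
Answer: $72106$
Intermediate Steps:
$U = -8240$ ($U = -23937 + 15697 = -8240$)
$L = -80346$ ($L = 3 \left(-26782\right) = -80346$)
$U - L = -8240 - -80346 = -8240 + 80346 = 72106$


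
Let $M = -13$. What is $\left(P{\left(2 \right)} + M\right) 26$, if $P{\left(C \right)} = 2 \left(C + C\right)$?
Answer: $-130$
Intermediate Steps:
$P{\left(C \right)} = 4 C$ ($P{\left(C \right)} = 2 \cdot 2 C = 4 C$)
$\left(P{\left(2 \right)} + M\right) 26 = \left(4 \cdot 2 - 13\right) 26 = \left(8 - 13\right) 26 = \left(-5\right) 26 = -130$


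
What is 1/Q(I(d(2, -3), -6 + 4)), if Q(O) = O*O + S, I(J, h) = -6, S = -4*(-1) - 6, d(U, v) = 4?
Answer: 1/34 ≈ 0.029412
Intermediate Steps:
S = -2 (S = 4 - 6 = -2)
Q(O) = -2 + O² (Q(O) = O*O - 2 = O² - 2 = -2 + O²)
1/Q(I(d(2, -3), -6 + 4)) = 1/(-2 + (-6)²) = 1/(-2 + 36) = 1/34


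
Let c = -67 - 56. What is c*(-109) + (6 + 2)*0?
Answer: 13407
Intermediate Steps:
c = -123
c*(-109) + (6 + 2)*0 = -123*(-109) + (6 + 2)*0 = 13407 + 8*0 = 13407 + 0 = 13407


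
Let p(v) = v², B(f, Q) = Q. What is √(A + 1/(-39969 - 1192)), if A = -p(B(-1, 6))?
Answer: I*√60992246317/41161 ≈ 6.0*I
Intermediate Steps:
A = -36 (A = -1*6² = -1*36 = -36)
√(A + 1/(-39969 - 1192)) = √(-36 + 1/(-39969 - 1192)) = √(-36 + 1/(-41161)) = √(-36 - 1/41161) = √(-1481797/41161) = I*√60992246317/41161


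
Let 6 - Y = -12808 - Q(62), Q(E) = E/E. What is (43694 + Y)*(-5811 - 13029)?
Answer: -1064629560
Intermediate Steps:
Q(E) = 1
Y = 12815 (Y = 6 - (-12808 - 1*1) = 6 - (-12808 - 1) = 6 - 1*(-12809) = 6 + 12809 = 12815)
(43694 + Y)*(-5811 - 13029) = (43694 + 12815)*(-5811 - 13029) = 56509*(-18840) = -1064629560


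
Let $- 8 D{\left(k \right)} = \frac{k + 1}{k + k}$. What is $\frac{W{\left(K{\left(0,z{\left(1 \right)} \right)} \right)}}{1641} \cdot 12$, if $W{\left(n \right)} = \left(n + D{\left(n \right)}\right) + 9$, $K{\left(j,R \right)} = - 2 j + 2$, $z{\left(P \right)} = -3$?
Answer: $\frac{349}{4376} \approx 0.079753$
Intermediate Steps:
$D{\left(k \right)} = - \frac{1 + k}{16 k}$ ($D{\left(k \right)} = - \frac{\left(k + 1\right) \frac{1}{k + k}}{8} = - \frac{\left(1 + k\right) \frac{1}{2 k}}{8} = - \frac{\frac{1}{2} \frac{1}{k} \left(1 + k\right)}{8} = - \frac{1 + k}{16 k}$)
$K{\left(j,R \right)} = 2 - 2 j$
$W{\left(n \right)} = 9 + n + \frac{-1 - n}{16 n}$ ($W{\left(n \right)} = \left(n + \frac{-1 - n}{16 n}\right) + 9 = 9 + n + \frac{-1 - n}{16 n}$)
$\frac{W{\left(K{\left(0,z{\left(1 \right)} \right)} \right)}}{1641} \cdot 12 = \frac{\frac{143}{16} + \left(2 - 0\right) - \frac{1}{16 \left(2 - 0\right)}}{1641} \cdot 12 = \left(\frac{143}{16} + \left(2 + 0\right) - \frac{1}{16 \left(2 + 0\right)}\right) \frac{1}{1641} \cdot 12 = \left(\frac{143}{16} + 2 - \frac{1}{16 \cdot 2}\right) \frac{1}{1641} \cdot 12 = \left(\frac{143}{16} + 2 - \frac{1}{32}\right) \frac{1}{1641} \cdot 12 = \frac{349}{32} \cdot \frac{1}{1641} \cdot 12 = \frac{349}{52512} \cdot 12 = \frac{349}{4376}$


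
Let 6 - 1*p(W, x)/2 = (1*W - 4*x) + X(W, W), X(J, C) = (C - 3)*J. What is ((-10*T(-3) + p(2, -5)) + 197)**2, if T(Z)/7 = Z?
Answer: 143641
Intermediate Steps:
X(J, C) = J*(-3 + C) (X(J, C) = (-3 + C)*J = J*(-3 + C))
p(W, x) = 12 - 2*W + 8*x - 2*W*(-3 + W) (p(W, x) = 12 - 2*((1*W - 4*x) + W*(-3 + W)) = 12 - 2*((W - 4*x) + W*(-3 + W)) = 12 - 2*(W - 4*x + W*(-3 + W)) = 12 + (-2*W + 8*x - 2*W*(-3 + W)) = 12 - 2*W + 8*x - 2*W*(-3 + W))
T(Z) = 7*Z
((-10*T(-3) + p(2, -5)) + 197)**2 = ((-70*(-3) + (12 - 2*2 + 8*(-5) - 2*2*(-3 + 2))) + 197)**2 = ((-10*(-21) + (12 - 4 - 40 - 2*2*(-1))) + 197)**2 = ((210 + (12 - 4 - 40 + 4)) + 197)**2 = ((210 - 28) + 197)**2 = (182 + 197)**2 = 379**2 = 143641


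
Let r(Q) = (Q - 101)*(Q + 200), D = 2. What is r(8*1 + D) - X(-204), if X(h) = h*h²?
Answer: 8470554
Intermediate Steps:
r(Q) = (-101 + Q)*(200 + Q)
X(h) = h³
r(8*1 + D) - X(-204) = (-20200 + (8*1 + 2)² + 99*(8*1 + 2)) - 1*(-204)³ = (-20200 + (8 + 2)² + 99*(8 + 2)) - 1*(-8489664) = (-20200 + 10² + 99*10) + 8489664 = (-20200 + 100 + 990) + 8489664 = -19110 + 8489664 = 8470554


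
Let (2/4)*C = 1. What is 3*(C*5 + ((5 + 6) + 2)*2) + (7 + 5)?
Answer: 120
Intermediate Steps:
C = 2 (C = 2*1 = 2)
3*(C*5 + ((5 + 6) + 2)*2) + (7 + 5) = 3*(2*5 + ((5 + 6) + 2)*2) + (7 + 5) = 3*(10 + (11 + 2)*2) + 12 = 3*(10 + 13*2) + 12 = 3*(10 + 26) + 12 = 3*36 + 12 = 108 + 12 = 120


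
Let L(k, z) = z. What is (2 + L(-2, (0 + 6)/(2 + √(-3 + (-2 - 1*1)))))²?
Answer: 2*(-19*I + 10*√6)/(I + 2*√6) ≈ 8.08 - 9.406*I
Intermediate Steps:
(2 + L(-2, (0 + 6)/(2 + √(-3 + (-2 - 1*1)))))² = (2 + (0 + 6)/(2 + √(-3 + (-2 - 1*1))))² = (2 + 6/(2 + √(-3 + (-2 - 1))))² = (2 + 6/(2 + √(-3 - 3)))² = (2 + 6/(2 + √(-6)))² = (2 + 6/(2 + I*√6))²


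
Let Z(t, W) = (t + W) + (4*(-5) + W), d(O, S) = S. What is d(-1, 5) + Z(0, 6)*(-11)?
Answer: 93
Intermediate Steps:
Z(t, W) = -20 + t + 2*W (Z(t, W) = (W + t) + (-20 + W) = -20 + t + 2*W)
d(-1, 5) + Z(0, 6)*(-11) = 5 + (-20 + 0 + 2*6)*(-11) = 5 + (-20 + 0 + 12)*(-11) = 5 - 8*(-11) = 5 + 88 = 93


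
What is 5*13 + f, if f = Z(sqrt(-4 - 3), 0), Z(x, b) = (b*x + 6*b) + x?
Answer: 65 + I*sqrt(7) ≈ 65.0 + 2.6458*I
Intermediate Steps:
Z(x, b) = x + 6*b + b*x (Z(x, b) = (6*b + b*x) + x = x + 6*b + b*x)
f = I*sqrt(7) (f = sqrt(-4 - 3) + 6*0 + 0*sqrt(-4 - 3) = sqrt(-7) + 0 + 0*sqrt(-7) = I*sqrt(7) + 0 + 0*(I*sqrt(7)) = I*sqrt(7) + 0 + 0 = I*sqrt(7) ≈ 2.6458*I)
5*13 + f = 5*13 + I*sqrt(7) = 65 + I*sqrt(7)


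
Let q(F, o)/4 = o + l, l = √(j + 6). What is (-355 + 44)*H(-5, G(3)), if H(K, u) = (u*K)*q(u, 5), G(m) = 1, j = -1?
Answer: 31100 + 6220*√5 ≈ 45008.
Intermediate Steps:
l = √5 (l = √(-1 + 6) = √5 ≈ 2.2361)
q(F, o) = 4*o + 4*√5 (q(F, o) = 4*(o + √5) = 4*o + 4*√5)
H(K, u) = K*u*(20 + 4*√5) (H(K, u) = (u*K)*(4*5 + 4*√5) = (K*u)*(20 + 4*√5) = K*u*(20 + 4*√5))
(-355 + 44)*H(-5, G(3)) = (-355 + 44)*(4*(-5)*1*(5 + √5)) = -311*(-100 - 20*√5) = 31100 + 6220*√5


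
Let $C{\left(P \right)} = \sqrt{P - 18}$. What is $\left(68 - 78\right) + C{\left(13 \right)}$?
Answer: $-10 + i \sqrt{5} \approx -10.0 + 2.2361 i$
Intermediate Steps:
$C{\left(P \right)} = \sqrt{-18 + P}$
$\left(68 - 78\right) + C{\left(13 \right)} = \left(68 - 78\right) + \sqrt{-18 + 13} = -10 + \sqrt{-5} = -10 + i \sqrt{5}$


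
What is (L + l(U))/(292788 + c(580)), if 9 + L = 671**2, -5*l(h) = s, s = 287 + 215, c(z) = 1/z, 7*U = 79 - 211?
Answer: 261076328/169817041 ≈ 1.5374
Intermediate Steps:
U = -132/7 (U = (79 - 211)/7 = (1/7)*(-132) = -132/7 ≈ -18.857)
s = 502
l(h) = -502/5 (l(h) = -1/5*502 = -502/5)
L = 450232 (L = -9 + 671**2 = -9 + 450241 = 450232)
(L + l(U))/(292788 + c(580)) = (450232 - 502/5)/(292788 + 1/580) = 2250658/(5*(292788 + 1/580)) = 2250658/(5*(169817041/580)) = (2250658/5)*(580/169817041) = 261076328/169817041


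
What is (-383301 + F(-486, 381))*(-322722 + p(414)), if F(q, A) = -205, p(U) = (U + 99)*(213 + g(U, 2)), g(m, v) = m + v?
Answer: 17257770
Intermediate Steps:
p(U) = (99 + U)*(215 + U) (p(U) = (U + 99)*(213 + (U + 2)) = (99 + U)*(213 + (2 + U)) = (99 + U)*(215 + U))
(-383301 + F(-486, 381))*(-322722 + p(414)) = (-383301 - 205)*(-322722 + (21285 + 414² + 314*414)) = -383506*(-322722 + (21285 + 171396 + 129996)) = -383506*(-322722 + 322677) = -383506*(-45) = 17257770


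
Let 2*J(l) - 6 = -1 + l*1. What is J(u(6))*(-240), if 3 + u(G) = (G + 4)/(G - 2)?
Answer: -540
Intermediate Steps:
u(G) = -3 + (4 + G)/(-2 + G) (u(G) = -3 + (G + 4)/(G - 2) = -3 + (4 + G)/(-2 + G))
J(l) = 5/2 + l/2 (J(l) = 3 + (-1 + l*1)/2 = 3 + (-1 + l)/2 = 3 + (-1/2 + l/2) = 5/2 + l/2)
J(u(6))*(-240) = (5/2 + (2*(5 - 1*6)/(-2 + 6))/2)*(-240) = (5/2 + (2*(5 - 6)/4)/2)*(-240) = (5/2 + (2*(1/4)*(-1))/2)*(-240) = (5/2 + (1/2)*(-1/2))*(-240) = (5/2 - 1/4)*(-240) = (9/4)*(-240) = -540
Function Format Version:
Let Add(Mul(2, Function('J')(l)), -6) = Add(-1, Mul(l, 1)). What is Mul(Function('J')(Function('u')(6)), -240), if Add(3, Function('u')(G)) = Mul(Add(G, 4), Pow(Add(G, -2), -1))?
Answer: -540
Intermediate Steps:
Function('u')(G) = Add(-3, Mul(Pow(Add(-2, G), -1), Add(4, G))) (Function('u')(G) = Add(-3, Mul(Add(G, 4), Pow(Add(G, -2), -1))) = Add(-3, Mul(Add(4, G), Pow(Add(-2, G), -1))) = Add(-3, Mul(Pow(Add(-2, G), -1), Add(4, G))))
Function('J')(l) = Add(Rational(5, 2), Mul(Rational(1, 2), l)) (Function('J')(l) = Add(3, Mul(Rational(1, 2), Add(-1, Mul(l, 1)))) = Add(3, Mul(Rational(1, 2), Add(-1, l))) = Add(3, Add(Rational(-1, 2), Mul(Rational(1, 2), l))) = Add(Rational(5, 2), Mul(Rational(1, 2), l)))
Mul(Function('J')(Function('u')(6)), -240) = Mul(Add(Rational(5, 2), Mul(Rational(1, 2), Mul(2, Pow(Add(-2, 6), -1), Add(5, Mul(-1, 6))))), -240) = Mul(Add(Rational(5, 2), Mul(Rational(1, 2), Mul(2, Pow(4, -1), Add(5, -6)))), -240) = Mul(Add(Rational(5, 2), Mul(Rational(1, 2), Mul(2, Rational(1, 4), -1))), -240) = Mul(Add(Rational(5, 2), Mul(Rational(1, 2), Rational(-1, 2))), -240) = Mul(Add(Rational(5, 2), Rational(-1, 4)), -240) = Mul(Rational(9, 4), -240) = -540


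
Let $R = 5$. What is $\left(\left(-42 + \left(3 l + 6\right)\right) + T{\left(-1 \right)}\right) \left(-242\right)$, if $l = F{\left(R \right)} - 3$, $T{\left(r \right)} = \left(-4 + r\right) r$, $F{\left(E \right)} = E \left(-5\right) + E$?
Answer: $24200$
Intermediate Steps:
$F{\left(E \right)} = - 4 E$ ($F{\left(E \right)} = - 5 E + E = - 4 E$)
$T{\left(r \right)} = r \left(-4 + r\right)$
$l = -23$ ($l = \left(-4\right) 5 - 3 = -20 - 3 = -23$)
$\left(\left(-42 + \left(3 l + 6\right)\right) + T{\left(-1 \right)}\right) \left(-242\right) = \left(\left(-42 + \left(3 \left(-23\right) + 6\right)\right) - \left(-4 - 1\right)\right) \left(-242\right) = \left(\left(-42 + \left(-69 + 6\right)\right) - -5\right) \left(-242\right) = \left(\left(-42 - 63\right) + 5\right) \left(-242\right) = \left(-105 + 5\right) \left(-242\right) = \left(-100\right) \left(-242\right) = 24200$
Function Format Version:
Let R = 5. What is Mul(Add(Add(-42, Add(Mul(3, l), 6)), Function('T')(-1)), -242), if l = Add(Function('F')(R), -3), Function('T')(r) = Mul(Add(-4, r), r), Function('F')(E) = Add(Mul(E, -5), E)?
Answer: 24200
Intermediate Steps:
Function('F')(E) = Mul(-4, E) (Function('F')(E) = Add(Mul(-5, E), E) = Mul(-4, E))
Function('T')(r) = Mul(r, Add(-4, r))
l = -23 (l = Add(Mul(-4, 5), -3) = Add(-20, -3) = -23)
Mul(Add(Add(-42, Add(Mul(3, l), 6)), Function('T')(-1)), -242) = Mul(Add(Add(-42, Add(Mul(3, -23), 6)), Mul(-1, Add(-4, -1))), -242) = Mul(Add(Add(-42, Add(-69, 6)), Mul(-1, -5)), -242) = Mul(Add(Add(-42, -63), 5), -242) = Mul(Add(-105, 5), -242) = Mul(-100, -242) = 24200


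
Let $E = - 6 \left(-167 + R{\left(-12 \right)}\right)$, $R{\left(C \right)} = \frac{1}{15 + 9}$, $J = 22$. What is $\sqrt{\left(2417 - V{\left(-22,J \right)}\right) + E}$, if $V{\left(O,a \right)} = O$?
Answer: $\frac{\sqrt{13763}}{2} \approx 58.658$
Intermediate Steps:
$R{\left(C \right)} = \frac{1}{24}$
$E = \frac{4007}{4}$ ($E = - 6 \left(-167 + \frac{1}{24}\right) = \left(-6\right) \left(- \frac{4007}{24}\right) = \frac{4007}{4} \approx 1001.8$)
$\sqrt{\left(2417 - V{\left(-22,J \right)}\right) + E} = \sqrt{\left(2417 - -22\right) + \frac{4007}{4}} = \sqrt{\left(2417 + 22\right) + \frac{4007}{4}} = \sqrt{2439 + \frac{4007}{4}} = \sqrt{\frac{13763}{4}} = \frac{\sqrt{13763}}{2}$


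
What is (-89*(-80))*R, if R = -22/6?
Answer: -78320/3 ≈ -26107.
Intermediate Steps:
R = -11/3 (R = -22*⅙ = -11/3 ≈ -3.6667)
(-89*(-80))*R = -89*(-80)*(-11/3) = 7120*(-11/3) = -78320/3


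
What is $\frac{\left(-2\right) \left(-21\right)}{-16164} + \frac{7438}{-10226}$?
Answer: $- \frac{10054777}{13774422} \approx -0.72996$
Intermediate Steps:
$\frac{\left(-2\right) \left(-21\right)}{-16164} + \frac{7438}{-10226} = 42 \left(- \frac{1}{16164}\right) + 7438 \left(- \frac{1}{10226}\right) = - \frac{7}{2694} - \frac{3719}{5113} = - \frac{10054777}{13774422}$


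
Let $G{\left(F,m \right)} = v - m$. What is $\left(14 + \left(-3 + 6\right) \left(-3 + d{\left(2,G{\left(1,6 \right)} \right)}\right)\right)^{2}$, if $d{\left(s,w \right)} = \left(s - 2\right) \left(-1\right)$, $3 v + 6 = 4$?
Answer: $25$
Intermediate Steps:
$v = - \frac{2}{3}$ ($v = -2 + \frac{1}{3} \cdot 4 = -2 + \frac{4}{3} = - \frac{2}{3} \approx -0.66667$)
$G{\left(F,m \right)} = - \frac{2}{3} - m$
$d{\left(s,w \right)} = 2 - s$ ($d{\left(s,w \right)} = \left(-2 + s\right) \left(-1\right) = 2 - s$)
$\left(14 + \left(-3 + 6\right) \left(-3 + d{\left(2,G{\left(1,6 \right)} \right)}\right)\right)^{2} = \left(14 + \left(-3 + 6\right) \left(-3 + \left(2 - 2\right)\right)\right)^{2} = \left(14 + 3 \left(-3 + \left(2 - 2\right)\right)\right)^{2} = \left(14 + 3 \left(-3 + 0\right)\right)^{2} = \left(14 + 3 \left(-3\right)\right)^{2} = \left(14 - 9\right)^{2} = 5^{2} = 25$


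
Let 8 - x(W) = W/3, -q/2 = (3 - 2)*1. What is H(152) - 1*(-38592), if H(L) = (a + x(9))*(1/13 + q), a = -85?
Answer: 503696/13 ≈ 38746.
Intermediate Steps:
q = -2 (q = -2*(3 - 2) = -2 ≈ -2.0000)
x(W) = 8 - W/3
H(L) = 2000/13 (H(L) = (-85 + (8 - ⅓*9))*(1/13 - 2) = (-85 + (8 - 3))*(1/13 - 2) = (-85 + 5)*(-25/13) = -80*(-25/13) = 2000/13)
H(152) - 1*(-38592) = 2000/13 - 1*(-38592) = 2000/13 + 38592 = 503696/13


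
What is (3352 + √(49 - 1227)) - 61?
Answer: 3291 + I*√1178 ≈ 3291.0 + 34.322*I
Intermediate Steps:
(3352 + √(49 - 1227)) - 61 = (3352 + √(-1178)) - 61 = (3352 + I*√1178) - 61 = 3291 + I*√1178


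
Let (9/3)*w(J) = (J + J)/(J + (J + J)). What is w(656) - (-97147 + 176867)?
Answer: -717478/9 ≈ -79720.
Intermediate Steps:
w(J) = 2/9 (w(J) = ((J + J)/(J + (J + J)))/3 = ((2*J)/(J + 2*J))/3 = ((2*J)/((3*J)))/3 = ((2*J)*(1/(3*J)))/3 = (⅓)*(⅔) = 2/9)
w(656) - (-97147 + 176867) = 2/9 - (-97147 + 176867) = 2/9 - 1*79720 = 2/9 - 79720 = -717478/9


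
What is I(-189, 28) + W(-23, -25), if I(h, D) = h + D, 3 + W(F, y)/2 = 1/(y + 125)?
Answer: -8349/50 ≈ -166.98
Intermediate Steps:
W(F, y) = -6 + 2/(125 + y) (W(F, y) = -6 + 2/(y + 125) = -6 + 2/(125 + y))
I(h, D) = D + h
I(-189, 28) + W(-23, -25) = (28 - 189) + 2*(-374 - 3*(-25))/(125 - 25) = -161 + 2*(-374 + 75)/100 = -161 + 2*(1/100)*(-299) = -161 - 299/50 = -8349/50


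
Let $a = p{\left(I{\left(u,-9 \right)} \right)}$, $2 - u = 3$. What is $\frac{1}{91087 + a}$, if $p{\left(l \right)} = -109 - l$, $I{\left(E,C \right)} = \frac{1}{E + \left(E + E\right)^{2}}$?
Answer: $\frac{3}{272933} \approx 1.0992 \cdot 10^{-5}$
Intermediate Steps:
$u = -1$ ($u = 2 - 3 = -1$)
$I{\left(E,C \right)} = \frac{1}{E + 4 E^{2}}$ ($I{\left(E,C \right)} = \frac{1}{E + \left(2 E\right)^{2}} = \frac{1}{E + 4 E^{2}}$)
$a = - \frac{328}{3}$ ($a = -109 - \frac{1}{\left(-1\right) \left(1 + 4 \left(-1\right)\right)} = -109 - - \frac{1}{1 - 4} = -109 - - \frac{1}{-3} = -109 - \left(-1\right) \left(- \frac{1}{3}\right) = -109 - \frac{1}{3} = - \frac{328}{3} \approx -109.33$)
$\frac{1}{91087 + a} = \frac{1}{91087 - \frac{328}{3}} = \frac{1}{\frac{272933}{3}} = \frac{3}{272933}$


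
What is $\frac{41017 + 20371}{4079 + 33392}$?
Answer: $\frac{61388}{37471} \approx 1.6383$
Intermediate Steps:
$\frac{41017 + 20371}{4079 + 33392} = \frac{61388}{37471}$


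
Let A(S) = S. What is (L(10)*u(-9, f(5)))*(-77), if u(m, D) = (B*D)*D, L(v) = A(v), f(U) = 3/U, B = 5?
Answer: -1386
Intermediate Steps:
L(v) = v
u(m, D) = 5*D**2 (u(m, D) = (5*D)*D = 5*D**2)
(L(10)*u(-9, f(5)))*(-77) = (10*(5*(3/5)**2))*(-77) = (10*(5*(9/25)))*(-77) = (10*(9/5))*(-77) = 18*(-77) = -1386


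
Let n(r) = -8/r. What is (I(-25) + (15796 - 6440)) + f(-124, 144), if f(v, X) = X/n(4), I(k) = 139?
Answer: 9423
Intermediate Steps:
f(v, X) = -X/2 (f(v, X) = X/((-8/4)) = X/((-8*¼)) = X/(-2) = X*(-½) = -X/2)
(I(-25) + (15796 - 6440)) + f(-124, 144) = (139 + (15796 - 6440)) - ½*144 = (139 + 9356) - 72 = 9495 - 72 = 9423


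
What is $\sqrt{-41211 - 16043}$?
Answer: $i \sqrt{57254} \approx 239.28 i$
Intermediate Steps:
$\sqrt{-41211 - 16043} = \sqrt{-57254} = i \sqrt{57254}$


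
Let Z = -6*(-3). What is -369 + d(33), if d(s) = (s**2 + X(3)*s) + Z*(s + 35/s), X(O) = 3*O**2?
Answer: 24465/11 ≈ 2224.1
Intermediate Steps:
Z = 18
d(s) = s**2 + 45*s + 630/s (d(s) = (s**2 + (3*3**2)*s) + 18*(s + 35/s) = (s**2 + (3*9)*s) + (18*s + 630/s) = (s**2 + 27*s) + (18*s + 630/s) = s**2 + 45*s + 630/s)
-369 + d(33) = -369 + (630 + 33**2*(45 + 33))/33 = -369 + (630 + 1089*78)/33 = -369 + (630 + 84942)/33 = -369 + (1/33)*85572 = -369 + 28524/11 = 24465/11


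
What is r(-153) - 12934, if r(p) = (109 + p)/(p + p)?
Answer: -1978880/153 ≈ -12934.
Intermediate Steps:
r(p) = (109 + p)/(2*p) (r(p) = (109 + p)/((2*p)) = (109 + p)*(1/(2*p)) = (109 + p)/(2*p))
r(-153) - 12934 = (½)*(109 - 153)/(-153) - 12934 = (½)*(-1/153)*(-44) - 12934 = 22/153 - 12934 = -1978880/153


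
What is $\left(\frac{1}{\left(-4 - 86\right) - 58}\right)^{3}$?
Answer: $- \frac{1}{3241792} \approx -3.0847 \cdot 10^{-7}$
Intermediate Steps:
$\left(\frac{1}{\left(-4 - 86\right) - 58}\right)^{3} = \left(\frac{1}{-90 - 58}\right)^{3} = \left(\frac{1}{-148}\right)^{3} = \left(- \frac{1}{148}\right)^{3} = - \frac{1}{3241792}$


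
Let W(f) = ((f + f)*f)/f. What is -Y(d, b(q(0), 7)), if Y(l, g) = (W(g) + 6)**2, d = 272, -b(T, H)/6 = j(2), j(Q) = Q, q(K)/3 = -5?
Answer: -324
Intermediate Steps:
q(K) = -15 (q(K) = 3*(-5) = -15)
b(T, H) = -12 (b(T, H) = -6*2 = -12)
W(f) = 2*f (W(f) = ((2*f)*f)/f = (2*f**2)/f = 2*f)
Y(l, g) = (6 + 2*g)**2 (Y(l, g) = (2*g + 6)**2 = (6 + 2*g)**2)
-Y(d, b(q(0), 7)) = -4*(3 - 12)**2 = -4*(-9)**2 = -4*81 = -1*324 = -324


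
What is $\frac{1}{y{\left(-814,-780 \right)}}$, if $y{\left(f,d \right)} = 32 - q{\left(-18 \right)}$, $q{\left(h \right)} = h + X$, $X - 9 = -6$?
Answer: $\frac{1}{47} \approx 0.021277$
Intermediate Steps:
$X = 3$ ($X = 9 - 6 = 3$)
$q{\left(h \right)} = 3 + h$ ($q{\left(h \right)} = h + 3 = 3 + h$)
$y{\left(f,d \right)} = 47$ ($y{\left(f,d \right)} = 32 - \left(3 - 18\right) = 32 - -15 = 32 + 15 = 47$)
$\frac{1}{y{\left(-814,-780 \right)}} = \frac{1}{47}$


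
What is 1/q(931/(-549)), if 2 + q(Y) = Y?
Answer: -549/2029 ≈ -0.27058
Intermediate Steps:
q(Y) = -2 + Y
1/q(931/(-549)) = 1/(-2 + 931/(-549)) = 1/(-2 + 931*(-1/549)) = 1/(-2 - 931/549) = 1/(-2029/549) = -549/2029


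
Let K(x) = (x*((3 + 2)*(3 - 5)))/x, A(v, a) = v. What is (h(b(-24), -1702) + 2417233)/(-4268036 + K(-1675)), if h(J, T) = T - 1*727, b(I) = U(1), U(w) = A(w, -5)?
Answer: -1207402/2134023 ≈ -0.56579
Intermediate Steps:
U(w) = w
b(I) = 1
h(J, T) = -727 + T (h(J, T) = T - 727 = -727 + T)
K(x) = -10 (K(x) = (x*(5*(-2)))/x = (x*(-10))/x = (-10*x)/x = -10)
(h(b(-24), -1702) + 2417233)/(-4268036 + K(-1675)) = ((-727 - 1702) + 2417233)/(-4268036 - 10) = (-2429 + 2417233)/(-4268046) = 2414804*(-1/4268046) = -1207402/2134023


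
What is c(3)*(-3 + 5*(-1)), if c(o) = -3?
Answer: 24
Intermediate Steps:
c(3)*(-3 + 5*(-1)) = -3*(-3 + 5*(-1)) = -3*(-3 - 5) = -3*(-8) = 24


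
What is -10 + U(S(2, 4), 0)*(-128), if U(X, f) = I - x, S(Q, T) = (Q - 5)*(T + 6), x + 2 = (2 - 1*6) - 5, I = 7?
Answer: -2314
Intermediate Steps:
x = -11 (x = -2 + ((2 - 1*6) - 5) = -2 + ((2 - 6) - 5) = -2 + (-4 - 5) = -2 - 9 = -11)
S(Q, T) = (-5 + Q)*(6 + T)
U(X, f) = 18 (U(X, f) = 7 - 1*(-11) = 7 + 11 = 18)
-10 + U(S(2, 4), 0)*(-128) = -10 + 18*(-128) = -10 - 2304 = -2314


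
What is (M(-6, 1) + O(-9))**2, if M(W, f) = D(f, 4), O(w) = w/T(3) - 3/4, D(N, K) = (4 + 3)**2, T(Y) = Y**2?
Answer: 35721/16 ≈ 2232.6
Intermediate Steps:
D(N, K) = 49 (D(N, K) = 7**2 = 49)
O(w) = -3/4 + w/9 (O(w) = w/(3**2) - 3/4 = w/9 - 3*1/4 = w*(1/9) - 3/4 = w/9 - 3/4 = -3/4 + w/9)
M(W, f) = 49
(M(-6, 1) + O(-9))**2 = (49 + (-3/4 + (1/9)*(-9)))**2 = (49 + (-3/4 - 1))**2 = (49 - 7/4)**2 = (189/4)**2 = 35721/16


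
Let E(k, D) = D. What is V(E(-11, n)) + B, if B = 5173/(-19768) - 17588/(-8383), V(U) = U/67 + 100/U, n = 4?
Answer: 42660683793/1586130664 ≈ 26.896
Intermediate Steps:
V(U) = 100/U + U/67 (V(U) = U*(1/67) + 100/U = U/67 + 100/U = 100/U + U/67)
B = 43473475/23673592 (B = 5173*(-1/19768) - 17588*(-1/8383) = -739/2824 + 17588/8383 = 43473475/23673592 ≈ 1.8364)
V(E(-11, n)) + B = (100/4 + (1/67)*4) + 43473475/23673592 = (100*(¼) + 4/67) + 43473475/23673592 = (25 + 4/67) + 43473475/23673592 = 1679/67 + 43473475/23673592 = 42660683793/1586130664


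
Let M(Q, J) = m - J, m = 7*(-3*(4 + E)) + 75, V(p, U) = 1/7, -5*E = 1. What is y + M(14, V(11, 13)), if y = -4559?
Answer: -159738/35 ≈ -4563.9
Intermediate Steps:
E = -1/5 (E = -1/5*1 = -1/5 ≈ -0.20000)
V(p, U) = 1/7
m = -24/5 (m = 7*(-3*(4 - 1/5)) + 75 = 7*(-3*19/5) + 75 = 7*(-57/5) + 75 = -399/5 + 75 = -24/5 ≈ -4.8000)
M(Q, J) = -24/5 - J
y + M(14, V(11, 13)) = -4559 + (-24/5 - 1*1/7) = -4559 + (-24/5 - 1/7) = -4559 - 173/35 = -159738/35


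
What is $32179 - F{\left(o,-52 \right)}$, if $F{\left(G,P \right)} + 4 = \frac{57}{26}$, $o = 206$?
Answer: $\frac{836701}{26} \approx 32181.0$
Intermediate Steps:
$F{\left(G,P \right)} = - \frac{47}{26}$ ($F{\left(G,P \right)} = -4 + \frac{57}{26} = - \frac{47}{26}$)
$32179 - F{\left(o,-52 \right)} = 32179 - - \frac{47}{26} = 32179 + \frac{47}{26} = \frac{836701}{26}$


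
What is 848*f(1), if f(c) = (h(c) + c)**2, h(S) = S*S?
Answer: 3392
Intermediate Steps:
h(S) = S**2
f(c) = (c + c**2)**2 (f(c) = (c**2 + c)**2 = (c + c**2)**2)
848*f(1) = 848*(1**2*(1 + 1)**2) = 848*(1*2**2) = 848*(1*4) = 848*4 = 3392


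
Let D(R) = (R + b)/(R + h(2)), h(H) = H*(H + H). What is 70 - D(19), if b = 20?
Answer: 617/9 ≈ 68.556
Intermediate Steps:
h(H) = 2*H² (h(H) = H*(2*H) = 2*H²)
D(R) = (20 + R)/(8 + R) (D(R) = (R + 20)/(R + 2*2²) = (20 + R)/(R + 2*4) = (20 + R)/(R + 8) = (20 + R)/(8 + R))
70 - D(19) = 70 - (20 + 19)/(8 + 19) = 70 - 39/27 = 70 - 1*13/9 = 70 - 13/9 = 617/9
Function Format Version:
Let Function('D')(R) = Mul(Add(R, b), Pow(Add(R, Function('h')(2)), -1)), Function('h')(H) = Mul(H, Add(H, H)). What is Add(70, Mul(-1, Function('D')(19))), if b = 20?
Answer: Rational(617, 9) ≈ 68.556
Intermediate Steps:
Function('h')(H) = Mul(2, Pow(H, 2)) (Function('h')(H) = Mul(H, Mul(2, H)) = Mul(2, Pow(H, 2)))
Function('D')(R) = Mul(Pow(Add(8, R), -1), Add(20, R)) (Function('D')(R) = Mul(Add(R, 20), Pow(Add(R, Mul(2, Pow(2, 2))), -1)) = Mul(Add(20, R), Pow(Add(R, Mul(2, 4)), -1)) = Mul(Add(20, R), Pow(Add(R, 8), -1)) = Mul(Add(20, R), Pow(Add(8, R), -1)) = Mul(Pow(Add(8, R), -1), Add(20, R)))
Add(70, Mul(-1, Function('D')(19))) = Add(70, Mul(-1, Mul(Pow(Add(8, 19), -1), Add(20, 19)))) = Add(70, Mul(-1, Mul(Pow(27, -1), 39))) = Add(70, Mul(-1, Mul(Rational(1, 27), 39))) = Add(70, Mul(-1, Rational(13, 9))) = Add(70, Rational(-13, 9)) = Rational(617, 9)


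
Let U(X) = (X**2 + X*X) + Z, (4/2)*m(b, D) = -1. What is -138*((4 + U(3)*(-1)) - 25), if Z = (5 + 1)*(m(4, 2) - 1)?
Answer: 4140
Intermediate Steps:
m(b, D) = -1/2 (m(b, D) = (1/2)*(-1) = -1/2)
Z = -9 (Z = (5 + 1)*(-1/2 - 1) = 6*(-3/2) = -9)
U(X) = -9 + 2*X**2 (U(X) = (X**2 + X*X) - 9 = (X**2 + X**2) - 9 = 2*X**2 - 9 = -9 + 2*X**2)
-138*((4 + U(3)*(-1)) - 25) = -138*((4 + (-9 + 2*3**2)*(-1)) - 25) = -138*((4 + (-9 + 2*9)*(-1)) - 25) = -138*((4 + (-9 + 18)*(-1)) - 25) = -138*((4 + 9*(-1)) - 25) = -138*((4 - 9) - 25) = -138*(-5 - 25) = -138*(-30) = 4140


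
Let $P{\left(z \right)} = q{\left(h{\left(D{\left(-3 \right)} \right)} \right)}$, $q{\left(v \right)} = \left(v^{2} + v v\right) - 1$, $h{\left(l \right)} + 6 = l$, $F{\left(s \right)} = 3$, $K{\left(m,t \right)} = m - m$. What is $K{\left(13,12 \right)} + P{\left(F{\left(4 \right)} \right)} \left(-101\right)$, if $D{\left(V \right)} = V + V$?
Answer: $-28987$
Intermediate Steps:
$D{\left(V \right)} = 2 V$
$K{\left(m,t \right)} = 0$
$h{\left(l \right)} = -6 + l$
$q{\left(v \right)} = -1 + 2 v^{2}$ ($q{\left(v \right)} = \left(v^{2} + v^{2}\right) - 1 = 2 v^{2} - 1 = -1 + 2 v^{2}$)
$P{\left(z \right)} = 287$ ($P{\left(z \right)} = -1 + 2 \left(-6 + 2 \left(-3\right)\right)^{2} = -1 + 2 \left(-6 - 6\right)^{2} = -1 + 2 \left(-12\right)^{2} = -1 + 2 \cdot 144 = -1 + 288 = 287$)
$K{\left(13,12 \right)} + P{\left(F{\left(4 \right)} \right)} \left(-101\right) = 0 + 287 \left(-101\right) = 0 - 28987 = -28987$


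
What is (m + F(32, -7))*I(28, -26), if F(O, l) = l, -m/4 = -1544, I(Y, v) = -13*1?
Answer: -80197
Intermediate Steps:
I(Y, v) = -13
m = 6176 (m = -4*(-1544) = 6176)
(m + F(32, -7))*I(28, -26) = (6176 - 7)*(-13) = 6169*(-13) = -80197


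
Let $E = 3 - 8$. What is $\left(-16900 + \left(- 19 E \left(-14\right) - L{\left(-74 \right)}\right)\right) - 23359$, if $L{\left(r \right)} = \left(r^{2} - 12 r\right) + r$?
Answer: $-47879$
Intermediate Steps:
$E = -5$ ($E = 3 - 8 = -5$)
$L{\left(r \right)} = r^{2} - 11 r$
$\left(-16900 + \left(- 19 E \left(-14\right) - L{\left(-74 \right)}\right)\right) - 23359 = \left(-16900 + \left(\left(-19\right) \left(-5\right) \left(-14\right) - - 74 \left(-11 - 74\right)\right)\right) - 23359 = \left(-16900 + \left(95 \left(-14\right) - \left(-74\right) \left(-85\right)\right)\right) - 23359 = \left(-16900 - 7620\right) - 23359 = -24520 - 23359 = -47879$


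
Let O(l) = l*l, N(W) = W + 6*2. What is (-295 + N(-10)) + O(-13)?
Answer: -124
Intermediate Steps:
N(W) = 12 + W (N(W) = W + 12 = 12 + W)
O(l) = l²
(-295 + N(-10)) + O(-13) = (-295 + (12 - 10)) + (-13)² = (-295 + 2) + 169 = -293 + 169 = -124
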